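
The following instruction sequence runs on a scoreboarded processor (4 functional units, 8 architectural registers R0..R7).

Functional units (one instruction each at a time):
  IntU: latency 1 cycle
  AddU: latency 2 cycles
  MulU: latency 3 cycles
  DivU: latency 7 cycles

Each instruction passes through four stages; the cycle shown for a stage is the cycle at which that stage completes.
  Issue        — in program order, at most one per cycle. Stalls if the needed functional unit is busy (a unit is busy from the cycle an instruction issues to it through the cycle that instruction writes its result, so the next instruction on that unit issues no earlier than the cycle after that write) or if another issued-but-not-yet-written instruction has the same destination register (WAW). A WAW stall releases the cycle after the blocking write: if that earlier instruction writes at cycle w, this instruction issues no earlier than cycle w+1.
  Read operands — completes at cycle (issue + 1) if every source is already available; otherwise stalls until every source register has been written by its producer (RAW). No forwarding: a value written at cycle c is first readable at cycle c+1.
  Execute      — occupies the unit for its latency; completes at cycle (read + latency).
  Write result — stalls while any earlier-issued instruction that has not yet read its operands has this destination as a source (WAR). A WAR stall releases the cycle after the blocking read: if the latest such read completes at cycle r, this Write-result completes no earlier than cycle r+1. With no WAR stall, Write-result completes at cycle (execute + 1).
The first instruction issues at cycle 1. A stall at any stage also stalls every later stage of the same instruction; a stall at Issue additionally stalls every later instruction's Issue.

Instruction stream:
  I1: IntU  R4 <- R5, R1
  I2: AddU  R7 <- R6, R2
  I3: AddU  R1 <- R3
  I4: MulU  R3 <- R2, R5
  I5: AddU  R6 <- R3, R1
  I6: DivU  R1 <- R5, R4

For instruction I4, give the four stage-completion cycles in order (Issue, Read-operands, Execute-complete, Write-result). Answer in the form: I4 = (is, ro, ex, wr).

I1: IS=1 RO=2 EX=3 WR=4
I2: IS=2 RO=3 EX=5 WR=6
I3: IS=7 RO=8 EX=10 WR=11  [struct: AddU busy until I2 writes@6]
I4: IS=8 RO=9 EX=12 WR=13
I5: IS=12 RO=14 EX=16 WR=17  [struct: AddU busy until I3 writes@11; RAW R3: wait I4 write@13]
I6: IS=13 RO=14 EX=21 WR=22

I4 = (8, 9, 12, 13)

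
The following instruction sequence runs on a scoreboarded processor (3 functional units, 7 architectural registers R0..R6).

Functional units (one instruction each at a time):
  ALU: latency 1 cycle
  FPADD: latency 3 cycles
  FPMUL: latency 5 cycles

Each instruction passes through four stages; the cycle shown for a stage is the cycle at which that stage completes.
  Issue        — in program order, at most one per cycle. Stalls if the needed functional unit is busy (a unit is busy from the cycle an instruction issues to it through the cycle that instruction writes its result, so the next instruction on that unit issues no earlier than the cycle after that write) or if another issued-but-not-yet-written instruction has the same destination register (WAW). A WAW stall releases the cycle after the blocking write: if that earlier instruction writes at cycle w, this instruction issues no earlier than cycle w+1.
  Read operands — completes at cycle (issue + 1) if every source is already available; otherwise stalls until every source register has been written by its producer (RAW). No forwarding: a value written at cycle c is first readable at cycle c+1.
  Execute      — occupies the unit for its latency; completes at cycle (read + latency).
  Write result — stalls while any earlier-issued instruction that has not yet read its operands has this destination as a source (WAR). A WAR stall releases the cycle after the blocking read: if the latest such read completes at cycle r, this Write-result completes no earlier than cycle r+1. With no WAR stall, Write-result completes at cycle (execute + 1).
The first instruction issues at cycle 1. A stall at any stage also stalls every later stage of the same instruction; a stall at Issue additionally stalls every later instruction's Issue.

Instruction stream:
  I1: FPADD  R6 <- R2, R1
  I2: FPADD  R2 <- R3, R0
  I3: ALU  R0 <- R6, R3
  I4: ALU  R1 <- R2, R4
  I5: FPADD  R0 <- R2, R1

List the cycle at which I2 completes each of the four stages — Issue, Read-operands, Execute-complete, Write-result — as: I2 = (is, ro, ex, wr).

t=1  I1→FPADD
t=2  I1 RO
t=5  I1 EX
t=6  I1 WR R6
t=7  I2→FPADD
t=8  I2 RO, I3→ALU
t=9  I3 RO
t=10  I3 EX
t=11  I2 EX, I3 WR R0
t=12  I2 WR R2, I4→ALU
t=13  I4 RO, I5→FPADD
t=14  I4 EX
t=15  I4 WR R1
t=16  I5 RO
t=19  I5 EX
t=20  I5 WR R0

I2 = (7, 8, 11, 12)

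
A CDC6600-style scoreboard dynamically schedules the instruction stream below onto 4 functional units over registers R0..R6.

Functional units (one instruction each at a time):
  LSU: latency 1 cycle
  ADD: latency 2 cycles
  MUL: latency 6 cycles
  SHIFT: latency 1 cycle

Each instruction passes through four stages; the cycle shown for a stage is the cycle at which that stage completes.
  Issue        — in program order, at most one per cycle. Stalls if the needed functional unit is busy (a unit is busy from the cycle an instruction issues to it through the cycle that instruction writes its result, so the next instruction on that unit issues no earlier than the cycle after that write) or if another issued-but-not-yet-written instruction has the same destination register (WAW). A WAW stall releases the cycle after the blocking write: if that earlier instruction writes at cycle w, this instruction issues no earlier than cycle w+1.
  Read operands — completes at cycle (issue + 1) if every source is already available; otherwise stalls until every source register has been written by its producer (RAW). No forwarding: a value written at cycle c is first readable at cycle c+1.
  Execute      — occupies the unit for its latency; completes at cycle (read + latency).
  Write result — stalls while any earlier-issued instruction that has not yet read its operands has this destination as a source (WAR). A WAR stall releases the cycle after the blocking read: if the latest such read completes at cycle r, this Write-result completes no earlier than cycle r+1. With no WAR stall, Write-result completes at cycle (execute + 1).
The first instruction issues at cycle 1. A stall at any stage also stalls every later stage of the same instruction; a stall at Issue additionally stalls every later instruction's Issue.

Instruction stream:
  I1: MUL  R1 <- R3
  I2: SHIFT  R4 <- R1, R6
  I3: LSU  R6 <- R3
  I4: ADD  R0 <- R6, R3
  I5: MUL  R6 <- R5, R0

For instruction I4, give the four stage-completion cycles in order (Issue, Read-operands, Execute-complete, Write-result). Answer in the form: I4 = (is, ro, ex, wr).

[1] I1 issues→MUL
[2] I1 reads; I2 issues→SHIFT
[3] I3 issues→LSU
[4] I3 reads; I4 issues→ADD
[5] I3 exec-done
[8] I1 exec-done
[9] I1 writes R1
[10] I2 reads
[11] I2 exec-done; I3 writes R6
[12] I2 writes R4; I4 reads; I5 issues→MUL
[14] I4 exec-done
[15] I4 writes R0
[16] I5 reads
[22] I5 exec-done
[23] I5 writes R6

I4 = (4, 12, 14, 15)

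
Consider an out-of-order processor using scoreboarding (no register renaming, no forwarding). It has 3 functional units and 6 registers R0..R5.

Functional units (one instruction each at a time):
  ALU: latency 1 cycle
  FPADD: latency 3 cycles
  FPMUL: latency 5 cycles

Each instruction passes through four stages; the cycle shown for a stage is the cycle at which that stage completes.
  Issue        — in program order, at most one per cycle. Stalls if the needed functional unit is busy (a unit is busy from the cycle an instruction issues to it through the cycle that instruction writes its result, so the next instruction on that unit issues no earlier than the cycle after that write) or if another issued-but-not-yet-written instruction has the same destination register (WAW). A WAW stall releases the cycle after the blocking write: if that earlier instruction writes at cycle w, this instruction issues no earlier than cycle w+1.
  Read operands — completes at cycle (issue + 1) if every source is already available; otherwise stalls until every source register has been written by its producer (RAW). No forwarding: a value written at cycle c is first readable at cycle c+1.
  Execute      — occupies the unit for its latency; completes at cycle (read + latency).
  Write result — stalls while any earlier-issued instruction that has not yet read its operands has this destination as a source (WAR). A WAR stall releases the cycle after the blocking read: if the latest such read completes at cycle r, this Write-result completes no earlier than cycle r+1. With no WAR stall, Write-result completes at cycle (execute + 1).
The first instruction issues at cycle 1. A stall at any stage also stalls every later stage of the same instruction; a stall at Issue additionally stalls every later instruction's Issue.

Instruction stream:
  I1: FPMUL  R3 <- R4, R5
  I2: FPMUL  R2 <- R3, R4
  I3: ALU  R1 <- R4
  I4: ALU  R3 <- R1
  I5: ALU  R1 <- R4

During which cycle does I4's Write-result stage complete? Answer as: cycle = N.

cycle = 17

  I1 | 1 | 2 | 7 | 8
  I2 | 9 | 10 | 15 | 16   struct: FPMUL busy until I1 writes@8
  I3 | 10 | 11 | 12 | 13
  I4 | 14 | 15 | 16 | 17   struct: ALU busy until I3 writes@13
  I5 | 18 | 19 | 20 | 21   struct: ALU busy until I4 writes@17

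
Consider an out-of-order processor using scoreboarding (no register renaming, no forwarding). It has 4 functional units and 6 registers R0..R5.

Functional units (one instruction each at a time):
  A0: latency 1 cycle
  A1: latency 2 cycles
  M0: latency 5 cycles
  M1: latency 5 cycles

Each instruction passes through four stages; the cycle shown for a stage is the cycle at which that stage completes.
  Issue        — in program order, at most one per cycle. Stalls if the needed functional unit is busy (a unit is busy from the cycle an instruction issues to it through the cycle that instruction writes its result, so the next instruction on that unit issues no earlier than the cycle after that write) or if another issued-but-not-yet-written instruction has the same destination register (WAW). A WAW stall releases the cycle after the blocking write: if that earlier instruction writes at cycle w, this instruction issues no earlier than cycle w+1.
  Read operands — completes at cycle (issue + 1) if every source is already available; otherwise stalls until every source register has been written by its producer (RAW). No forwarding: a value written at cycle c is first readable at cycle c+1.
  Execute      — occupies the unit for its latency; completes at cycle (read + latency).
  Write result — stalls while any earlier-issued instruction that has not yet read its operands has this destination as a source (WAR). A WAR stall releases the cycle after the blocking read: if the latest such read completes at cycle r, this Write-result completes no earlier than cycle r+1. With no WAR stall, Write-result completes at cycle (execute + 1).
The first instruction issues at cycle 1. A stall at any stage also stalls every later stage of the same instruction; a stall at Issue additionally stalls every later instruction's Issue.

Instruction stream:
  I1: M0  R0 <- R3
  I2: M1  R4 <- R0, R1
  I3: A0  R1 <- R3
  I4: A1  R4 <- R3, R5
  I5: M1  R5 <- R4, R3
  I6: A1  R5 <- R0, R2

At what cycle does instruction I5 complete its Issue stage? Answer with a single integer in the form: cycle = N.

t=1  I1→M0
t=2  I1 RO | I2→M1
t=3  I3→A0
t=4  I3 RO
t=5  I3 EX
t=7  I1 EX
t=8  I1 WR R0
t=9  I2 RO
t=10  I3 WR R1
t=14  I2 EX
t=15  I2 WR R4
t=16  I4→A1
t=17  I4 RO | I5→M1
t=19  I4 EX
t=20  I4 WR R4
t=21  I5 RO
t=26  I5 EX
t=27  I5 WR R5
t=28  I6→A1
t=29  I6 RO
t=31  I6 EX
t=32  I6 WR R5

cycle = 17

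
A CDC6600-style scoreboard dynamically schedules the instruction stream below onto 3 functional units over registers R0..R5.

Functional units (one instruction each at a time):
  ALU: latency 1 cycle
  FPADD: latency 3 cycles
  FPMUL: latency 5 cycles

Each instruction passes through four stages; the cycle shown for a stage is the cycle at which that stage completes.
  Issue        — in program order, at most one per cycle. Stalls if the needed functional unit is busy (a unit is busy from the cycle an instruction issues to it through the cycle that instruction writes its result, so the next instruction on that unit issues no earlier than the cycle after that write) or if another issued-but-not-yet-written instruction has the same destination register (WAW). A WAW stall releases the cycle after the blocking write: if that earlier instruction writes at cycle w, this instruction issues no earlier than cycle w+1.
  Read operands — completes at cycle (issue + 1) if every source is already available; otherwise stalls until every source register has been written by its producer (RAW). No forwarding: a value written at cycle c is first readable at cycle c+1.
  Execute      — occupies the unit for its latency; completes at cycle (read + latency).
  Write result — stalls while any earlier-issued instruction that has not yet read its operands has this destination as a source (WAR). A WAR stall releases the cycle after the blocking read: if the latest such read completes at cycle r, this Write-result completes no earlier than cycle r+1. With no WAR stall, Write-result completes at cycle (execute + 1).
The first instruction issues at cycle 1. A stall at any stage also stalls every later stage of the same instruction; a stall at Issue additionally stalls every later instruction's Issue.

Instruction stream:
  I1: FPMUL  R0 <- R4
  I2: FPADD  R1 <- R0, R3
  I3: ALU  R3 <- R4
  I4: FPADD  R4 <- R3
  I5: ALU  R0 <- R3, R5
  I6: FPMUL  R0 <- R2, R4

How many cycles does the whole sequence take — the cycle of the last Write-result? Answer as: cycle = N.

cycle = 26

1) issue 1, read 2, done 7, write 8
2) issue 2, read 9, done 12, write 13  <RAW R0: wait I1 write@8>
3) issue 3, read 4, done 5, write 10  <WAR R3: wait I2 read@9>
4) issue 14, read 15, done 18, write 19  <struct: FPADD busy until I2 writes@13>
5) issue 15, read 16, done 17, write 18
6) issue 19, read 20, done 25, write 26  <WAW R0: wait I5 write@18>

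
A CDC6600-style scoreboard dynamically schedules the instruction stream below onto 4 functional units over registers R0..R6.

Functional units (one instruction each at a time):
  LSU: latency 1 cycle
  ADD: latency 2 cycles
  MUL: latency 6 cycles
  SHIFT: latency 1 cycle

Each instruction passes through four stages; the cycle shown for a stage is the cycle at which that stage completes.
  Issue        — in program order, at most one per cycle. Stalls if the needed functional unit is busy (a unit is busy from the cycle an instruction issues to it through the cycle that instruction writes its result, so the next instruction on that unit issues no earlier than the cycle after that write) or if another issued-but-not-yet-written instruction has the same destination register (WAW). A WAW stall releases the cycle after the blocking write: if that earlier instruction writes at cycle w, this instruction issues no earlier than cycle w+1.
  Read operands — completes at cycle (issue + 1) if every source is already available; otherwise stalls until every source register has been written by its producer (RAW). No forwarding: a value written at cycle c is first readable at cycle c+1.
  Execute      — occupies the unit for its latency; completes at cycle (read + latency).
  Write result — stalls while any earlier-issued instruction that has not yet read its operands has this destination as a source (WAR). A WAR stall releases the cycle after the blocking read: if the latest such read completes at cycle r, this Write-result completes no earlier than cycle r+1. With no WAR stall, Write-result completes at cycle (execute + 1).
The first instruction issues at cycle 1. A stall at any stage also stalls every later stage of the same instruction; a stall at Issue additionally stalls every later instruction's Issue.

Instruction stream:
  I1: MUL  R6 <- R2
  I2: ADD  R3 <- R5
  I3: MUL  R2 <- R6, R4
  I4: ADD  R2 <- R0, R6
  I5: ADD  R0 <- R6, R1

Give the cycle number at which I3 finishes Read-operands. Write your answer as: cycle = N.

cycle = 11

c1: I1 issues→MUL
c2: I1 reads, I2 issues→ADD
c3: I2 reads
c5: I2 exec-done
c6: I2 writes R3
c8: I1 exec-done
c9: I1 writes R6
c10: I3 issues→MUL
c11: I3 reads
c17: I3 exec-done
c18: I3 writes R2
c19: I4 issues→ADD
c20: I4 reads
c22: I4 exec-done
c23: I4 writes R2
c24: I5 issues→ADD
c25: I5 reads
c27: I5 exec-done
c28: I5 writes R0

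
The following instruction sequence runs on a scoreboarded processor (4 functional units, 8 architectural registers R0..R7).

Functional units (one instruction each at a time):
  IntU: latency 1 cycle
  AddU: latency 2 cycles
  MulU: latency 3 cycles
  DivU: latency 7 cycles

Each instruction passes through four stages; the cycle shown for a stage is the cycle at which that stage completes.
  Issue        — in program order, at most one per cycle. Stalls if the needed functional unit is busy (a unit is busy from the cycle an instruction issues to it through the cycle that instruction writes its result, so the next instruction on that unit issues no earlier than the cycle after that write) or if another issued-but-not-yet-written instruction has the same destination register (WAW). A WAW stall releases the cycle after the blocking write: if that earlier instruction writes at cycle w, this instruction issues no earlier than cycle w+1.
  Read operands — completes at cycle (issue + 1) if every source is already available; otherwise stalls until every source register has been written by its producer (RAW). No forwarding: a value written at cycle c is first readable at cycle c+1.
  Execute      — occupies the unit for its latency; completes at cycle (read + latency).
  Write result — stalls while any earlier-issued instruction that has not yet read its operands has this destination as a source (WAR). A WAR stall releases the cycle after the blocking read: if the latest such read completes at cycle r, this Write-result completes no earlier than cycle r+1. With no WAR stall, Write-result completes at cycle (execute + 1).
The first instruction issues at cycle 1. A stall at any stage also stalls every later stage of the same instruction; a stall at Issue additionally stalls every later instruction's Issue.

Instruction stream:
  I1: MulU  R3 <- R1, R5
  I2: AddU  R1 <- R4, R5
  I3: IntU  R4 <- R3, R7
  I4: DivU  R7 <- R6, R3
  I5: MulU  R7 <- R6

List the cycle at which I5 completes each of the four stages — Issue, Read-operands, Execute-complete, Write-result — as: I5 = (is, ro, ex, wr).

I5 = (16, 17, 20, 21)

[1] I1 dispatched to MulU
[2] I1 operands ready; I2 dispatched to AddU
[3] I2 operands ready; I3 dispatched to IntU
[4] I4 dispatched to DivU
[5] I1 complete; I2 complete
[6] R3←I1; R1←I2
[7] I3 operands ready; I4 operands ready
[8] I3 complete
[9] R4←I3
[14] I4 complete
[15] R7←I4
[16] I5 dispatched to MulU
[17] I5 operands ready
[20] I5 complete
[21] R7←I5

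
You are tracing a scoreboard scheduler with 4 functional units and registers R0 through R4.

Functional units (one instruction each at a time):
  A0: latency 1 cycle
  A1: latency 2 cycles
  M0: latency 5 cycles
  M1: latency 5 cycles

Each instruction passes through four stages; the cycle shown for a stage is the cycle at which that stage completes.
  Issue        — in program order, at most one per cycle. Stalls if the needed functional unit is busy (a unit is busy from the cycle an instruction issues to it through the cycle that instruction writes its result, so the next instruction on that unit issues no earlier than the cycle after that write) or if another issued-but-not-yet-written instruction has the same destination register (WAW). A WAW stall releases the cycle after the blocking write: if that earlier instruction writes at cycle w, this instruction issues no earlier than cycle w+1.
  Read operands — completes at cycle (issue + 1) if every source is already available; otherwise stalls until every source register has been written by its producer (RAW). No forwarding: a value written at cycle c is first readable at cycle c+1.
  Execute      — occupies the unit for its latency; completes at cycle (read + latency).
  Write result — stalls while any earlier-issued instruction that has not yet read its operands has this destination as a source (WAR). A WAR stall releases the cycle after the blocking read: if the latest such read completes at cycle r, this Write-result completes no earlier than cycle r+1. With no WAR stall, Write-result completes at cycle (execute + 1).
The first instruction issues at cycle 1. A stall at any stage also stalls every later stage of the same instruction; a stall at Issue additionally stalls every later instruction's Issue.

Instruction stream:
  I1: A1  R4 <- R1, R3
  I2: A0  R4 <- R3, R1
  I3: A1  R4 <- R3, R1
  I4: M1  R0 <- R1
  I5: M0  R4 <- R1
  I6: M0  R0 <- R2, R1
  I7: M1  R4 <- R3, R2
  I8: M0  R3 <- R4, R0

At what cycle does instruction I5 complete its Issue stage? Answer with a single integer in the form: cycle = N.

c1: I1→A1
c2: I1 RO
c4: I1 EX
c5: I1 WR R4
c6: I2→A0
c7: I2 RO
c8: I2 EX
c9: I2 WR R4
c10: I3→A1
c11: I3 RO | I4→M1
c12: I4 RO
c13: I3 EX
c14: I3 WR R4
c15: I5→M0
c16: I5 RO
c17: I4 EX
c18: I4 WR R0
c21: I5 EX
c22: I5 WR R4
c23: I6→M0
c24: I6 RO | I7→M1
c25: I7 RO
c29: I6 EX
c30: I6 WR R0 | I7 EX
c31: I7 WR R4 | I8→M0
c32: I8 RO
c37: I8 EX
c38: I8 WR R3

cycle = 15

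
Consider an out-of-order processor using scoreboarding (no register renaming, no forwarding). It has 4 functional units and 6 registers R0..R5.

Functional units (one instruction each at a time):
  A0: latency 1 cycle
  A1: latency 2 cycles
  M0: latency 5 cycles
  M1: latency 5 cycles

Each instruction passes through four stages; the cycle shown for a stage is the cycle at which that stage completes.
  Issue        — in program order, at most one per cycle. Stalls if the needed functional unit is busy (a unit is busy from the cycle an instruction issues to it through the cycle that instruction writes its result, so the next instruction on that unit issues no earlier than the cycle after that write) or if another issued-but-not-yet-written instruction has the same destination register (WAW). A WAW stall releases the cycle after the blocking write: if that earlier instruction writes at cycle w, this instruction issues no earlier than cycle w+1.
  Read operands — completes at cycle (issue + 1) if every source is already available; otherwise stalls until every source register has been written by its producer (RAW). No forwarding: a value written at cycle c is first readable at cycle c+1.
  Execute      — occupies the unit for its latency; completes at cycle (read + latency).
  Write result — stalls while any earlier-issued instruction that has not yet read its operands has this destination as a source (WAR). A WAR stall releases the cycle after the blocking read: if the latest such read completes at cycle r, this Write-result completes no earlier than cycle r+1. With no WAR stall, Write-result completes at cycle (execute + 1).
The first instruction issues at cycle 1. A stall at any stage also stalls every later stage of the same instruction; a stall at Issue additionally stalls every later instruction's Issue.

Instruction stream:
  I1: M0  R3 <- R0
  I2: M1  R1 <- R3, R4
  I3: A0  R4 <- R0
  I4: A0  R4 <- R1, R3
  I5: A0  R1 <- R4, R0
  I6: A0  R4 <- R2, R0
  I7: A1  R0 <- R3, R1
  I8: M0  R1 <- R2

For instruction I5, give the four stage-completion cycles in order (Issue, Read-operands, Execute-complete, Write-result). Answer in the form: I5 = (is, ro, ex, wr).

  I1 | 1 | 2 | 7 | 8
  I2 | 2 | 9 | 14 | 15   RAW R3: wait I1 write@8
  I3 | 3 | 4 | 5 | 10   WAR R4: wait I2 read@9
  I4 | 11 | 16 | 17 | 18   struct: A0 busy until I3 writes@10 · RAW R1: wait I2 write@15
  I5 | 19 | 20 | 21 | 22   struct: A0 busy until I4 writes@18
  I6 | 23 | 24 | 25 | 26   struct: A0 busy until I5 writes@22
  I7 | 24 | 25 | 27 | 28
  I8 | 25 | 26 | 31 | 32

I5 = (19, 20, 21, 22)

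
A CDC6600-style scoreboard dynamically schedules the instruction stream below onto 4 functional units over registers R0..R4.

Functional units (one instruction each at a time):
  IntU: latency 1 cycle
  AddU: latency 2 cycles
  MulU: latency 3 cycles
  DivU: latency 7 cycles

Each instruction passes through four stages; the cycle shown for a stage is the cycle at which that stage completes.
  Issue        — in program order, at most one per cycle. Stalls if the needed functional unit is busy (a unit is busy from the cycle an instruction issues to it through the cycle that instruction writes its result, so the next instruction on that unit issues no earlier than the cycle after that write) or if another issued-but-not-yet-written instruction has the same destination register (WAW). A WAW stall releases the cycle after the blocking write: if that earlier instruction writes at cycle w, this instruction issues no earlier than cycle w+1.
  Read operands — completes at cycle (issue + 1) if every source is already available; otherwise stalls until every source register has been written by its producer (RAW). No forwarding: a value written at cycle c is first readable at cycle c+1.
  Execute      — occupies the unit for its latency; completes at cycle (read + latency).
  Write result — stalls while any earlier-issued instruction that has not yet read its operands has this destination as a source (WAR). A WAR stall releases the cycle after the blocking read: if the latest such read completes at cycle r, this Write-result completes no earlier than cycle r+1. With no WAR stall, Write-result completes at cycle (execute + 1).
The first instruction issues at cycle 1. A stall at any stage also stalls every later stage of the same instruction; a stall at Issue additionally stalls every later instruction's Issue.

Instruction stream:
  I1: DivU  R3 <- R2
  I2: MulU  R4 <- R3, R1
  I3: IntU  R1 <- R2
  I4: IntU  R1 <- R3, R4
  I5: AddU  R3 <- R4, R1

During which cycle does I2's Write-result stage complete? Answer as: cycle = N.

1) issue 1, read 2, done 9, write 10
2) issue 2, read 11, done 14, write 15  <RAW R3: wait I1 write@10>
3) issue 3, read 4, done 5, write 12  <WAR R1: wait I2 read@11>
4) issue 13, read 16, done 17, write 18  <struct: IntU busy until I3 writes@12 / RAW R4: wait I2 write@15>
5) issue 14, read 19, done 21, write 22  <RAW R1: wait I4 write@18>

cycle = 15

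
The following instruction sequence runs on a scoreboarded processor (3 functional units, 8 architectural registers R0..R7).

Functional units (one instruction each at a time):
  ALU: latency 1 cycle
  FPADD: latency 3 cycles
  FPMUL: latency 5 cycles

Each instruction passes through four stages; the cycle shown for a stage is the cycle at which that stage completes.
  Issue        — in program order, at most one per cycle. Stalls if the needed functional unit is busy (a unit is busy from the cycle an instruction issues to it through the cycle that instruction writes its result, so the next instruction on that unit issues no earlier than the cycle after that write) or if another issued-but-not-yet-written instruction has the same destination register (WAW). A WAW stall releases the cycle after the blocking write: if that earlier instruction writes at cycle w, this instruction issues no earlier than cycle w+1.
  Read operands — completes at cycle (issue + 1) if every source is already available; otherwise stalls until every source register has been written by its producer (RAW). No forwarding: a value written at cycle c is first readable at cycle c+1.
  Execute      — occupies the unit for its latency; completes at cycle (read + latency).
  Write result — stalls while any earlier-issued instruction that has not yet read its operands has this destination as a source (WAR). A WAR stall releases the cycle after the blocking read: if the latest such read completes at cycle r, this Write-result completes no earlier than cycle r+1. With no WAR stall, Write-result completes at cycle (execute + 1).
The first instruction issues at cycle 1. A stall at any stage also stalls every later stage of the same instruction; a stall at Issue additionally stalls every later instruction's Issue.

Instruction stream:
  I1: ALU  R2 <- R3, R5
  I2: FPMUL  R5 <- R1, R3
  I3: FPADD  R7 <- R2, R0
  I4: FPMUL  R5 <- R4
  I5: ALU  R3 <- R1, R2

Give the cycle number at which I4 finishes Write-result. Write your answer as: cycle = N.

cycle = 17

c1: I1 dispatched to ALU
c2: I1 operands ready, I2 dispatched to FPMUL
c3: I1 complete, I2 operands ready, I3 dispatched to FPADD
c4: R2←I1
c5: I3 operands ready
c8: I2 complete, I3 complete
c9: R5←I2, R7←I3
c10: I4 dispatched to FPMUL
c11: I4 operands ready, I5 dispatched to ALU
c12: I5 operands ready
c13: I5 complete
c14: R3←I5
c16: I4 complete
c17: R5←I4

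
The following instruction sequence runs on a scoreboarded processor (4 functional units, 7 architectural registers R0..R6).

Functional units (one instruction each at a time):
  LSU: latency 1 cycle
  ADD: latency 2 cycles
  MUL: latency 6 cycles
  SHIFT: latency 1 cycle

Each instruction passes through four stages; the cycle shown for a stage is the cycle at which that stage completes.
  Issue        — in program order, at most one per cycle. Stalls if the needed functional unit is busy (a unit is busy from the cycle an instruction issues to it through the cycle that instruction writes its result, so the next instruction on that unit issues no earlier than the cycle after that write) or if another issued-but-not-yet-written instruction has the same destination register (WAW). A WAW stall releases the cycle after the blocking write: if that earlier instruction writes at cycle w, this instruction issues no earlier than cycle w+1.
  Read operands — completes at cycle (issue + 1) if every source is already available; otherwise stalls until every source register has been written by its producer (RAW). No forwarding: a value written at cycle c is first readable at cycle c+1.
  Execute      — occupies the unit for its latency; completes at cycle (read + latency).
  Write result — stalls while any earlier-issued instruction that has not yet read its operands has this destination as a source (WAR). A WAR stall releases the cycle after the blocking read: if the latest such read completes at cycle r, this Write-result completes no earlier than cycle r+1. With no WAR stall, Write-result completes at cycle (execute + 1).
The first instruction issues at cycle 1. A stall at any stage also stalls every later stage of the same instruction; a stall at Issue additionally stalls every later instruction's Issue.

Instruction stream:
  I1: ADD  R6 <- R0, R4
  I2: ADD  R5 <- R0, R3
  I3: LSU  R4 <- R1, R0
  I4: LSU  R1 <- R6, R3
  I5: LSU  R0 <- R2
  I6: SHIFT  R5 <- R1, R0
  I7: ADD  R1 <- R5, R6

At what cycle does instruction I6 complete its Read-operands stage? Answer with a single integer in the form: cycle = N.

cycle = 19

c1: I1 dispatched to ADD
c2: I1 operands ready
c4: I1 complete
c5: R6←I1
c6: I2 dispatched to ADD
c7: I2 operands ready | I3 dispatched to LSU
c8: I3 operands ready
c9: I2 complete | I3 complete
c10: R5←I2 | R4←I3
c11: I4 dispatched to LSU
c12: I4 operands ready
c13: I4 complete
c14: R1←I4
c15: I5 dispatched to LSU
c16: I5 operands ready | I6 dispatched to SHIFT
c17: I5 complete | I7 dispatched to ADD
c18: R0←I5
c19: I6 operands ready
c20: I6 complete
c21: R5←I6
c22: I7 operands ready
c24: I7 complete
c25: R1←I7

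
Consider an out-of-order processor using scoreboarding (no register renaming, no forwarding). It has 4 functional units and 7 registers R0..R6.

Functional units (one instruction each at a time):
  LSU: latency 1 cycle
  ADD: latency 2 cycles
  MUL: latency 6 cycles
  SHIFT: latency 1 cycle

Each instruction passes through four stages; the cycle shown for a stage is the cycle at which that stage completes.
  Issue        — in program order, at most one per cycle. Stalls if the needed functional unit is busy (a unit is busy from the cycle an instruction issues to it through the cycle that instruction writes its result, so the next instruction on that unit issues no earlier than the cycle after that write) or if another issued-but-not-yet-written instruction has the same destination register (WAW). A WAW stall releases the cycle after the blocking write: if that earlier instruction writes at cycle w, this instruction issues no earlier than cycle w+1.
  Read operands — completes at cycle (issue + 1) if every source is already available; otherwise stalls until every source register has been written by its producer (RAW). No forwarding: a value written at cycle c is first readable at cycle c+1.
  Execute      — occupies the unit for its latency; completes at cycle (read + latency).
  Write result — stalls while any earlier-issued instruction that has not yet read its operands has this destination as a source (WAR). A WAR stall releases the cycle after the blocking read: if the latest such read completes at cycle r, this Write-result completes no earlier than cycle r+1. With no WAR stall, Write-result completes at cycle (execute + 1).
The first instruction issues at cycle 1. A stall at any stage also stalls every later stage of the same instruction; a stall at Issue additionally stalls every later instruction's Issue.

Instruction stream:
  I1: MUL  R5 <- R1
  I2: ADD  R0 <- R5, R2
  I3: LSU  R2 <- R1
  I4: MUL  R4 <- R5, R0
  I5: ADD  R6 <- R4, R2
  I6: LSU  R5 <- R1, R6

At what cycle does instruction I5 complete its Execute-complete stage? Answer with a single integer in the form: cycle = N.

I1  is:1  ro:2  ex:8  wr:9
I2  is:2  ro:10  ex:12  wr:13  — RAW R5: wait I1 write@9
I3  is:3  ro:4  ex:5  wr:11  — WAR R2: wait I2 read@10
I4  is:10  ro:14  ex:20  wr:21  — struct: MUL busy until I1 writes@9, RAW R0: wait I2 write@13
I5  is:14  ro:22  ex:24  wr:25  — struct: ADD busy until I2 writes@13, RAW R4: wait I4 write@21
I6  is:15  ro:26  ex:27  wr:28  — RAW R6: wait I5 write@25

cycle = 24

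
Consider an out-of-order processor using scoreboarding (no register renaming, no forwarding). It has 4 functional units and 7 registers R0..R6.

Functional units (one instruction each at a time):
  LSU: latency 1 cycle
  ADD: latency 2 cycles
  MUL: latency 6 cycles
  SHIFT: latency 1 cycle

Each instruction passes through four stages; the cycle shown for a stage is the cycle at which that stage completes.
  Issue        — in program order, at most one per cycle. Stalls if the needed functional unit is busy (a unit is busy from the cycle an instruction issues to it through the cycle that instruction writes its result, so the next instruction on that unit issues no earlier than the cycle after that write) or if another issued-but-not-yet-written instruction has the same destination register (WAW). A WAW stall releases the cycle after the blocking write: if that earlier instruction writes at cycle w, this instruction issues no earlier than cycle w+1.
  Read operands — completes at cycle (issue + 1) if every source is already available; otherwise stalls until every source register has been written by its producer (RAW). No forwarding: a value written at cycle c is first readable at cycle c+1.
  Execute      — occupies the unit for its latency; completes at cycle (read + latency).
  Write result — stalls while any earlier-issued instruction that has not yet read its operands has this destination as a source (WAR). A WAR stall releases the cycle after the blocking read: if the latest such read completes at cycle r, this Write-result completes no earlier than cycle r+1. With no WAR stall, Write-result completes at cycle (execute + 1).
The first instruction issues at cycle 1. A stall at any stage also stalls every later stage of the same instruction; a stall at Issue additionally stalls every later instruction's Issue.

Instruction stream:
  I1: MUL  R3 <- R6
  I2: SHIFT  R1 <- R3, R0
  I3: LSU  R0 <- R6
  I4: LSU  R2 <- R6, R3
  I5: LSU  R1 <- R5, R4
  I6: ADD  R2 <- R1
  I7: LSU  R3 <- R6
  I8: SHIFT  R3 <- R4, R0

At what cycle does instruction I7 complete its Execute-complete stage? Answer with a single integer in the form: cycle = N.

cycle = 22

cycle 1: issue I1 (MUL)
cycle 2: I1 read-ops | issue I2 (SHIFT)
cycle 3: issue I3 (LSU)
cycle 4: I3 read-ops
cycle 5: I3 finished on LSU
cycle 8: I1 finished on MUL
cycle 9: I1→R3
cycle 10: I2 read-ops
cycle 11: I2 finished on SHIFT | I3→R0
cycle 12: I2→R1 | issue I4 (LSU)
cycle 13: I4 read-ops
cycle 14: I4 finished on LSU
cycle 15: I4→R2
cycle 16: issue I5 (LSU)
cycle 17: I5 read-ops | issue I6 (ADD)
cycle 18: I5 finished on LSU
cycle 19: I5→R1
cycle 20: I6 read-ops | issue I7 (LSU)
cycle 21: I7 read-ops
cycle 22: I6 finished on ADD | I7 finished on LSU
cycle 23: I6→R2 | I7→R3
cycle 24: issue I8 (SHIFT)
cycle 25: I8 read-ops
cycle 26: I8 finished on SHIFT
cycle 27: I8→R3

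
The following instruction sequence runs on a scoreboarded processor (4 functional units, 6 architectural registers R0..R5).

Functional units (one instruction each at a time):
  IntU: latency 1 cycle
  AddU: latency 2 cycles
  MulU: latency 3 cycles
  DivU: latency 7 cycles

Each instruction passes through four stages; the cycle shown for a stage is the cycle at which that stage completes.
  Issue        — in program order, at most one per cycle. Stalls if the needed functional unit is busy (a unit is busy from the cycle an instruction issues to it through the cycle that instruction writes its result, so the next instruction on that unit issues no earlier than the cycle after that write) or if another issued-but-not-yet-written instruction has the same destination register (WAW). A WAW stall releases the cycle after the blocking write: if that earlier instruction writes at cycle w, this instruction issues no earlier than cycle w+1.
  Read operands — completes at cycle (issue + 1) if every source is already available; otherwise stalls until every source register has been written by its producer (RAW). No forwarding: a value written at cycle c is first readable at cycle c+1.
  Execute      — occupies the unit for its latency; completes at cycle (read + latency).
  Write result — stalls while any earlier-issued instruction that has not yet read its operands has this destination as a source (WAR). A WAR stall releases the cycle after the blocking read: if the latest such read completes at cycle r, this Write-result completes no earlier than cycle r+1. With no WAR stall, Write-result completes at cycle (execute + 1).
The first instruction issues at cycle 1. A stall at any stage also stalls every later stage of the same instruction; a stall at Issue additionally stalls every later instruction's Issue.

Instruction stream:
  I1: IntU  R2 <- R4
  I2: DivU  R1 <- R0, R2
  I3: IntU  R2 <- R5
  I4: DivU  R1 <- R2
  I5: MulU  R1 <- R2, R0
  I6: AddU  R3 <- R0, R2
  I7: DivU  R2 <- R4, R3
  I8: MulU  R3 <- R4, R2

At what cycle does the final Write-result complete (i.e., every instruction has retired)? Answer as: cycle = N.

c1: I1→IntU
c2: I1 RO · I2→DivU
c3: I1 EX
c4: I1 WR R2
c5: I2 RO · I3→IntU
c6: I3 RO
c7: I3 EX
c8: I3 WR R2
c12: I2 EX
c13: I2 WR R1
c14: I4→DivU
c15: I4 RO
c22: I4 EX
c23: I4 WR R1
c24: I5→MulU
c25: I5 RO · I6→AddU
c26: I6 RO · I7→DivU
c28: I5 EX · I6 EX
c29: I5 WR R1 · I6 WR R3
c30: I7 RO · I8→MulU
c37: I7 EX
c38: I7 WR R2
c39: I8 RO
c42: I8 EX
c43: I8 WR R3

cycle = 43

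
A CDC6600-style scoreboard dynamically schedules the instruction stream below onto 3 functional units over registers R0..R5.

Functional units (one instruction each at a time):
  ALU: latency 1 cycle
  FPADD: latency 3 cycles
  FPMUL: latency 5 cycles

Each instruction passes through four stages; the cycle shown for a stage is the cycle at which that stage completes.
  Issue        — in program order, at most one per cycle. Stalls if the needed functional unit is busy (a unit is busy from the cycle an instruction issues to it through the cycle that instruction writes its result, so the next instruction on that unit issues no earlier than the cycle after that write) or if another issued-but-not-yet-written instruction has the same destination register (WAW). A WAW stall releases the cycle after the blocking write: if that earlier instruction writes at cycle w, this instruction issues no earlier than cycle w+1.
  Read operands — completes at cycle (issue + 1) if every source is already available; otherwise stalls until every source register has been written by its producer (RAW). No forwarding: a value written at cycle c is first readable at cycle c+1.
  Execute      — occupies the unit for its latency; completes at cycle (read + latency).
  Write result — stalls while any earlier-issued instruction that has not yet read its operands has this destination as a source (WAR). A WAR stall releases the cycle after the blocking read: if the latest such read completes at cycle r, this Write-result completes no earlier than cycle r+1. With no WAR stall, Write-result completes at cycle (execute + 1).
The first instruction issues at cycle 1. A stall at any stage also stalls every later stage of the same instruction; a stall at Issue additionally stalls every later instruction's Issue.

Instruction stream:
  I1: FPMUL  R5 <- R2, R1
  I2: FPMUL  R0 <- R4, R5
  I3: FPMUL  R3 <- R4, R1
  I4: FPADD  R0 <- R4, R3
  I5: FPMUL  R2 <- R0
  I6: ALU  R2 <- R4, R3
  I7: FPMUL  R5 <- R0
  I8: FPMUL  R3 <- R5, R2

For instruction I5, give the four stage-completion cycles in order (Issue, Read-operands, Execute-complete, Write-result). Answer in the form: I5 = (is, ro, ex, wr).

I5 = (25, 30, 35, 36)

cycle 1: I1 dispatched to FPMUL
cycle 2: I1 operands ready
cycle 7: I1 complete
cycle 8: R5←I1
cycle 9: I2 dispatched to FPMUL
cycle 10: I2 operands ready
cycle 15: I2 complete
cycle 16: R0←I2
cycle 17: I3 dispatched to FPMUL
cycle 18: I3 operands ready; I4 dispatched to FPADD
cycle 23: I3 complete
cycle 24: R3←I3
cycle 25: I4 operands ready; I5 dispatched to FPMUL
cycle 28: I4 complete
cycle 29: R0←I4
cycle 30: I5 operands ready
cycle 35: I5 complete
cycle 36: R2←I5
cycle 37: I6 dispatched to ALU
cycle 38: I6 operands ready; I7 dispatched to FPMUL
cycle 39: I6 complete; I7 operands ready
cycle 40: R2←I6
cycle 44: I7 complete
cycle 45: R5←I7
cycle 46: I8 dispatched to FPMUL
cycle 47: I8 operands ready
cycle 52: I8 complete
cycle 53: R3←I8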